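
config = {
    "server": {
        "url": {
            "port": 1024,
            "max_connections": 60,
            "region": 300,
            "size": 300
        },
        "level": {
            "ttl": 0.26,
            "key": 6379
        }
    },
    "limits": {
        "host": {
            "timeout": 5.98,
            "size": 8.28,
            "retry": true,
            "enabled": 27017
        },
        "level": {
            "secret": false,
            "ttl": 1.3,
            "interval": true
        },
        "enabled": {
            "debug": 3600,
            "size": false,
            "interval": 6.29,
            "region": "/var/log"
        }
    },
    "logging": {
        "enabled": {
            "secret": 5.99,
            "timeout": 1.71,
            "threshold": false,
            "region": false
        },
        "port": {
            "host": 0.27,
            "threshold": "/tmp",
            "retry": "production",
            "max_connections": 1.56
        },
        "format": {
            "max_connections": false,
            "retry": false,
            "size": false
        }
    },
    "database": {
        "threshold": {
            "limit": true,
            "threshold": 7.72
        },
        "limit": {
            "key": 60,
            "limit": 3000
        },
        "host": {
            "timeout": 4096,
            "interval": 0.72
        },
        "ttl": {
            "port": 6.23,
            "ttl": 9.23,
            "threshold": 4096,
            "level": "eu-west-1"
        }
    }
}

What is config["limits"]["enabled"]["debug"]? 3600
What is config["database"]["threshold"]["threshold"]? 7.72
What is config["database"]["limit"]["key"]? 60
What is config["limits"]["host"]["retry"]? True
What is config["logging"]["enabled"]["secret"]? 5.99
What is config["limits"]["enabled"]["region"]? "/var/log"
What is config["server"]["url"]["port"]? 1024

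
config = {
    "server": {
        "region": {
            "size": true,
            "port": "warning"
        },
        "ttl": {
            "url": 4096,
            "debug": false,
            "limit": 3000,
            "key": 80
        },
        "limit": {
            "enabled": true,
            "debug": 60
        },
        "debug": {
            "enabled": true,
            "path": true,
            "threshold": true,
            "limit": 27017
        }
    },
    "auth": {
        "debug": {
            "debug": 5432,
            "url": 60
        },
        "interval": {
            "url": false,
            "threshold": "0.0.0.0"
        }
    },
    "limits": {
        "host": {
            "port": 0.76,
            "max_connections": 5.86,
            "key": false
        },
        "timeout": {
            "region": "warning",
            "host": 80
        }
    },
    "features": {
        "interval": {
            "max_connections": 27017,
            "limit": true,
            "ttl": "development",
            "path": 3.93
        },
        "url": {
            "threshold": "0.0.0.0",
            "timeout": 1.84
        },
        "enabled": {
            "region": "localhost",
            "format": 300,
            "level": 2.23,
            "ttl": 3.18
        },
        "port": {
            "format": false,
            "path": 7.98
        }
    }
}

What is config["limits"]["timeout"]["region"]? "warning"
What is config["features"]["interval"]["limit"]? True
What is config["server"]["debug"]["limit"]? 27017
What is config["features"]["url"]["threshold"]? "0.0.0.0"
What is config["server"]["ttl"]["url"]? 4096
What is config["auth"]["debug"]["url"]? 60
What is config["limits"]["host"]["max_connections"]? 5.86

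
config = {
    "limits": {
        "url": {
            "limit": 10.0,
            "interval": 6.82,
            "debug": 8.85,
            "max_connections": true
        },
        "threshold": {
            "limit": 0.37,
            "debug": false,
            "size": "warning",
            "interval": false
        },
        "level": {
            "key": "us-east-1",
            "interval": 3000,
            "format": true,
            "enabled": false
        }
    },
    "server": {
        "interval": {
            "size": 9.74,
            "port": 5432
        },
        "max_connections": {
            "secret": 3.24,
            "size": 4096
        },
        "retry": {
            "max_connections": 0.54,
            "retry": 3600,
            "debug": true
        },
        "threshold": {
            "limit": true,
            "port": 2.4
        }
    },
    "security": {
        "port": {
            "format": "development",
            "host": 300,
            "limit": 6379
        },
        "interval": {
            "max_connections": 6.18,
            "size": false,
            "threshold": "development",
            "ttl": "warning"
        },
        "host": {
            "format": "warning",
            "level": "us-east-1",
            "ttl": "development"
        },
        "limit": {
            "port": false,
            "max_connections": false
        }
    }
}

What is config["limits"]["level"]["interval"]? 3000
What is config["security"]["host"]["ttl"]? "development"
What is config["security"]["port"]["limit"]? 6379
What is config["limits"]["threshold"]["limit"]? 0.37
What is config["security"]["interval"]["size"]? False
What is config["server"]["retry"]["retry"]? 3600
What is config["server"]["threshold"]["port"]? 2.4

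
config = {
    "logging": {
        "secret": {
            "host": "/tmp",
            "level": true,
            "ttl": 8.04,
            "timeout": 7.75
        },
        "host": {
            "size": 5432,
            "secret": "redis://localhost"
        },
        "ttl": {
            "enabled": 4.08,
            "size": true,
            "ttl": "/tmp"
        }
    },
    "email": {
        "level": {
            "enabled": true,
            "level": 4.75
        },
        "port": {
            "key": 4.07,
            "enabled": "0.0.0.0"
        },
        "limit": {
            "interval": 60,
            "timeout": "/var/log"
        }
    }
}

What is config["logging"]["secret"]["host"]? "/tmp"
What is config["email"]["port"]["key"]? 4.07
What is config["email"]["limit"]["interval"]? 60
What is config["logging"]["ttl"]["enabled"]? 4.08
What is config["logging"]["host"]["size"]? 5432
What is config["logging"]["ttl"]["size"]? True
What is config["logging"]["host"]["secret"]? "redis://localhost"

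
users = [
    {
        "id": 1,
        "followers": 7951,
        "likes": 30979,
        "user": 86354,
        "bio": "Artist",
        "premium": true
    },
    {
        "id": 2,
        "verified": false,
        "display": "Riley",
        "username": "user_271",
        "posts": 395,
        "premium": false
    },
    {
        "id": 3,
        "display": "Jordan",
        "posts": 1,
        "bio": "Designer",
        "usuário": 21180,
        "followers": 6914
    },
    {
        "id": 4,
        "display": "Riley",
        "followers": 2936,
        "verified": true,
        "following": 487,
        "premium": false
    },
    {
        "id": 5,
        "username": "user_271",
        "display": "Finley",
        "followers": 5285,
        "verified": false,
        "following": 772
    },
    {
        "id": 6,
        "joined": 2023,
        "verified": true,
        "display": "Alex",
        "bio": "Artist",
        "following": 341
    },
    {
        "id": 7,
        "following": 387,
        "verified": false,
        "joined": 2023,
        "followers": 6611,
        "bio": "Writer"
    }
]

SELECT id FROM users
[1, 2, 3, 4, 5, 6, 7]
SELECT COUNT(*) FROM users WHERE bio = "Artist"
2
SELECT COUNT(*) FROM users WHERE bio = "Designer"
1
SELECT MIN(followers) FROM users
2936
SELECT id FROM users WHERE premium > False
[1]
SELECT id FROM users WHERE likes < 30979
[]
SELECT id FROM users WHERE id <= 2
[1, 2]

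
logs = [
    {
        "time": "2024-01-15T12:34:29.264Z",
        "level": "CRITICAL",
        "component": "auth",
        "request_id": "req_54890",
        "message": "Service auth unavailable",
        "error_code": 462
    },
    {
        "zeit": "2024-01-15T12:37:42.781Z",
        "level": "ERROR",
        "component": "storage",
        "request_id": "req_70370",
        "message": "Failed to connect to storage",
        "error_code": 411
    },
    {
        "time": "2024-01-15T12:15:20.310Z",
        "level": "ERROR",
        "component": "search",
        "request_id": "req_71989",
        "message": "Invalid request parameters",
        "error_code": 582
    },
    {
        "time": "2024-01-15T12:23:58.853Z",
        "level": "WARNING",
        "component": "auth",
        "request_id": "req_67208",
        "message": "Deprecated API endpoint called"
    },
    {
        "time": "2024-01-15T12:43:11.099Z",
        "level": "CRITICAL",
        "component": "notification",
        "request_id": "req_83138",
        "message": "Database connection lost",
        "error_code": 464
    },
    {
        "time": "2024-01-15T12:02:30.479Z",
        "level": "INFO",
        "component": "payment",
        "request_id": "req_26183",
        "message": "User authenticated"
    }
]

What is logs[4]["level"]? "CRITICAL"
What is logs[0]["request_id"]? "req_54890"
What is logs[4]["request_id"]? "req_83138"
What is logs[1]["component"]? "storage"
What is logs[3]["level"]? "WARNING"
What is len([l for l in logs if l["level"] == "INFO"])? 1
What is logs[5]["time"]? "2024-01-15T12:02:30.479Z"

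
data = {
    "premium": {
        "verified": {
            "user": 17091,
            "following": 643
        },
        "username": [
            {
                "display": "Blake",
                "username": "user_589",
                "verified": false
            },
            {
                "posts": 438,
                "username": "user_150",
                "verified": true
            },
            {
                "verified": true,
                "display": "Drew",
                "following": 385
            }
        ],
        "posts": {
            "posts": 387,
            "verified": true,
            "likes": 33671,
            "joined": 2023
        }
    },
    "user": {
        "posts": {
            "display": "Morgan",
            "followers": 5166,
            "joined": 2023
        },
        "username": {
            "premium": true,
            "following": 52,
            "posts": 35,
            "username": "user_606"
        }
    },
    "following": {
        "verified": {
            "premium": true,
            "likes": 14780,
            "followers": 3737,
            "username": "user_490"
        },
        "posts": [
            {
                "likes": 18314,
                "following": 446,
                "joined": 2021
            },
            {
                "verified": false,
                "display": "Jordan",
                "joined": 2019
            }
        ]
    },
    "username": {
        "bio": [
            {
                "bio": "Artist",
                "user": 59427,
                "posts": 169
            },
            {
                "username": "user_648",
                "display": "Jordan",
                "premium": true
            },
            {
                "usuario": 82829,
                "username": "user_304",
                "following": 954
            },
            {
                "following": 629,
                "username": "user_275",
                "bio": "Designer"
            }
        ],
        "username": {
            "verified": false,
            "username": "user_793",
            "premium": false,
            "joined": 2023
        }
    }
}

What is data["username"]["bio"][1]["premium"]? True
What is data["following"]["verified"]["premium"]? True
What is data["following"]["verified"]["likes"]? 14780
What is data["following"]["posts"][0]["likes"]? 18314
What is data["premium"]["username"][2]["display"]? "Drew"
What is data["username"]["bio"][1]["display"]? "Jordan"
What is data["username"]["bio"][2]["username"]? "user_304"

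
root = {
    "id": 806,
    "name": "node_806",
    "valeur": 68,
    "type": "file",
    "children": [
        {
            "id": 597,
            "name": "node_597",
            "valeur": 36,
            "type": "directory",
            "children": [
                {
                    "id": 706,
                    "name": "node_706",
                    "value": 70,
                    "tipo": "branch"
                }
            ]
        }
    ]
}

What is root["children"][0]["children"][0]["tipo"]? "branch"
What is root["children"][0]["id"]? 597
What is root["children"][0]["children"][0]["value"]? 70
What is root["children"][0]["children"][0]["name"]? "node_706"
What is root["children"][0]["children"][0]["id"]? 706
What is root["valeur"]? 68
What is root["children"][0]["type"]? "directory"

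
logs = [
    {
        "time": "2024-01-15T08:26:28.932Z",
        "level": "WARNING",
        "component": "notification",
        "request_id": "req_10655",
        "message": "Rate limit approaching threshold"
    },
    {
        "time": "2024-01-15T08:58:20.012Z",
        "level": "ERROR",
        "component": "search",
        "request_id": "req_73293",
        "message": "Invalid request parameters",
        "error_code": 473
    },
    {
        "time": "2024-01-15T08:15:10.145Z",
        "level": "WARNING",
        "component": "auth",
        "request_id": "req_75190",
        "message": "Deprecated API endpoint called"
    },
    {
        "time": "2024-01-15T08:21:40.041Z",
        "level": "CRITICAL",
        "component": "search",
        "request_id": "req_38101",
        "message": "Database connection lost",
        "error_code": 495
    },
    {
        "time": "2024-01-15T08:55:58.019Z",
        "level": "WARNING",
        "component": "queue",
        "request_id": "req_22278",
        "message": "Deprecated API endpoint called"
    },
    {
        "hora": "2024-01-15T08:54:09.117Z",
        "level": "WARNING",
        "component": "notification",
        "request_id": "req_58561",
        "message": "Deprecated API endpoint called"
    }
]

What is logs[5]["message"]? "Deprecated API endpoint called"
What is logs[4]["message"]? "Deprecated API endpoint called"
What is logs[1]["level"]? "ERROR"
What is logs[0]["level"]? "WARNING"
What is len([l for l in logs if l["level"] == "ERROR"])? 1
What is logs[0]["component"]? "notification"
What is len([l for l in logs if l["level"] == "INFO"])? 0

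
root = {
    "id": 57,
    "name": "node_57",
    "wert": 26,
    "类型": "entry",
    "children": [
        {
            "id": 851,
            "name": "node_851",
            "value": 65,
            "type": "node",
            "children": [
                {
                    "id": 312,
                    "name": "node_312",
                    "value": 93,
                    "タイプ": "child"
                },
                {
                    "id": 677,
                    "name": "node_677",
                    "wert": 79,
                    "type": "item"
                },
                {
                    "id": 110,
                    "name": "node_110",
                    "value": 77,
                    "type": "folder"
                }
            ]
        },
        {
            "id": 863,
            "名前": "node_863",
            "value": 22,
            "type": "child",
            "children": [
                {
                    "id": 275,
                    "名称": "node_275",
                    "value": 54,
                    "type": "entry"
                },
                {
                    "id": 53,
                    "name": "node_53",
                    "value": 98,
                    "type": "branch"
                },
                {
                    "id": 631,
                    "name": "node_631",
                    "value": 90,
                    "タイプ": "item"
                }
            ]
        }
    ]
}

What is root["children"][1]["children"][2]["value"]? 90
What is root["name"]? "node_57"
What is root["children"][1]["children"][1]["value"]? 98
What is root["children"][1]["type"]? "child"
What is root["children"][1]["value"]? 22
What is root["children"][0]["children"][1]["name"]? "node_677"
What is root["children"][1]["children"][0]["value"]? 54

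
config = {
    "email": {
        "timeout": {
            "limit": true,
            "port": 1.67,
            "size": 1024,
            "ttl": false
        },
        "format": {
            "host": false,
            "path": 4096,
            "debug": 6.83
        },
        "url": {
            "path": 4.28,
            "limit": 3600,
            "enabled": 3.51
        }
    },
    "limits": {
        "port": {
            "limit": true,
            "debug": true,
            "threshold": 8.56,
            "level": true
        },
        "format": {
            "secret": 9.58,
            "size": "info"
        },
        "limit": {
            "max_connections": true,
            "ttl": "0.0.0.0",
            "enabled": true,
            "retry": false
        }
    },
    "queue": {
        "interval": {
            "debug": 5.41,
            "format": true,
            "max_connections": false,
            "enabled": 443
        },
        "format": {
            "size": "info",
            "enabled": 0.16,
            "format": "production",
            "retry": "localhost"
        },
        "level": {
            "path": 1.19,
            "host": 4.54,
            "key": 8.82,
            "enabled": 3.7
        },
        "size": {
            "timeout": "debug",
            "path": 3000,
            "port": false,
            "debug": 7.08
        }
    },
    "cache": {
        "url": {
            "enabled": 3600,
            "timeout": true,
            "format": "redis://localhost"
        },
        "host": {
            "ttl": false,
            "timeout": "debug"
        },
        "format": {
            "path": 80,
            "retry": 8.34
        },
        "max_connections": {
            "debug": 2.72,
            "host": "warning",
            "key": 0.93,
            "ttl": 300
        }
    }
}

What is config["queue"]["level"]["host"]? 4.54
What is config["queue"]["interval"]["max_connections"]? False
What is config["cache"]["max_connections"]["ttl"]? 300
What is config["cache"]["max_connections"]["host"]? "warning"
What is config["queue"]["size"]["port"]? False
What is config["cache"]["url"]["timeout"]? True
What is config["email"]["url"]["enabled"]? 3.51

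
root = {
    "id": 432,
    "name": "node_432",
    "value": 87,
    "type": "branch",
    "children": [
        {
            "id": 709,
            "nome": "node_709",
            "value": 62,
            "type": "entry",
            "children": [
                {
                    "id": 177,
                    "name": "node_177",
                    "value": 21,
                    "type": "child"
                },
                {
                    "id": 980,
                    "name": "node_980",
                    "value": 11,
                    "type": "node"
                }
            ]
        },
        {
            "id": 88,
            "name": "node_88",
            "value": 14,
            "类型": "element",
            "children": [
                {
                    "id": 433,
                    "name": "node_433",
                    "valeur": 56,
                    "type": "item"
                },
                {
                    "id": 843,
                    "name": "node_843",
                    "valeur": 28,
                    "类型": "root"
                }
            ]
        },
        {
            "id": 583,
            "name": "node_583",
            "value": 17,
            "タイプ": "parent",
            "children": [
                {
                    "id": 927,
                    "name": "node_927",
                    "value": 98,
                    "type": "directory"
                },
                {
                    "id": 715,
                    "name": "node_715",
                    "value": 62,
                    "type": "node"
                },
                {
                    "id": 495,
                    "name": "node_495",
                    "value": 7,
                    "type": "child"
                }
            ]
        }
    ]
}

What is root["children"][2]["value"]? 17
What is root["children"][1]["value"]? 14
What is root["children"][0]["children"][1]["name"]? "node_980"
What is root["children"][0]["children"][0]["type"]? "child"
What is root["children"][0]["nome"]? "node_709"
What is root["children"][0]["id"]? 709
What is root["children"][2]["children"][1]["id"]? 715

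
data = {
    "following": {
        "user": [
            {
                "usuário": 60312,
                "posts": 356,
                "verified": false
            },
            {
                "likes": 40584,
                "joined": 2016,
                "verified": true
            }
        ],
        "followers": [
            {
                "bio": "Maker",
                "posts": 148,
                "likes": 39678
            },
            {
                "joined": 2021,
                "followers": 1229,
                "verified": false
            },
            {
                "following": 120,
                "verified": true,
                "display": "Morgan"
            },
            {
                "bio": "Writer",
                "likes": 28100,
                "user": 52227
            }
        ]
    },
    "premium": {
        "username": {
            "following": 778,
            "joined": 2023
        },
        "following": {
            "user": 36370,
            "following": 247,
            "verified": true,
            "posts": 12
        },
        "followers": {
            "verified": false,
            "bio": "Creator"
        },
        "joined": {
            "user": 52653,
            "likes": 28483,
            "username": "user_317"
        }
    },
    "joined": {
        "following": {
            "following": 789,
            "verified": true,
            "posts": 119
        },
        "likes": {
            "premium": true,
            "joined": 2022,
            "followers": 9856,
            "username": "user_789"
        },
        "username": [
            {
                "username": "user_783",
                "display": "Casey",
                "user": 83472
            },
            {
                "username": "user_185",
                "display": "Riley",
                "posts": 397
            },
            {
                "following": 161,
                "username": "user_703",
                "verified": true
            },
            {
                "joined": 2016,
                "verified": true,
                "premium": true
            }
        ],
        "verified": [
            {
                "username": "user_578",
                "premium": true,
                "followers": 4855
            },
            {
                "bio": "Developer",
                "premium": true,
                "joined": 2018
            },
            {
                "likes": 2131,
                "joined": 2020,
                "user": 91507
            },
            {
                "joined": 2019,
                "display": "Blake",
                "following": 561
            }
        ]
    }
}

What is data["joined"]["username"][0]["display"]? "Casey"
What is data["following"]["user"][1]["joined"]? 2016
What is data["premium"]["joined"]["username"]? "user_317"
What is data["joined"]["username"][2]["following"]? 161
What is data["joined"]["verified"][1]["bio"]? "Developer"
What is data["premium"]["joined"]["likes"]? 28483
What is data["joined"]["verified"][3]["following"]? 561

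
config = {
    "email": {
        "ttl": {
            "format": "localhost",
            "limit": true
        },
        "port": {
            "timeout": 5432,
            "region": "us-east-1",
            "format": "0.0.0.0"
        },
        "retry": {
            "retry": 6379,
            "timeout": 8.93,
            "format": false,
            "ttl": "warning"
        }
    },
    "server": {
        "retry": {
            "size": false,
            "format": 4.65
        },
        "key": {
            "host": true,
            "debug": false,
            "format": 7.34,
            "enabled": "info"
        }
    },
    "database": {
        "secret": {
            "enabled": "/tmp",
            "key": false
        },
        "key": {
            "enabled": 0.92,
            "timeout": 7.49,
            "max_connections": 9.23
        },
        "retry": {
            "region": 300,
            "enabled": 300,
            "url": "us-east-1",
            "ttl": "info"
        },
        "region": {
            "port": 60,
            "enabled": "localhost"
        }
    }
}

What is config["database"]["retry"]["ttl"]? "info"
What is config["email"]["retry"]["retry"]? 6379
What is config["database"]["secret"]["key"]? False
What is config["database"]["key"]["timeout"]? 7.49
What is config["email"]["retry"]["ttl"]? "warning"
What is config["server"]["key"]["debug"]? False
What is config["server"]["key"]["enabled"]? "info"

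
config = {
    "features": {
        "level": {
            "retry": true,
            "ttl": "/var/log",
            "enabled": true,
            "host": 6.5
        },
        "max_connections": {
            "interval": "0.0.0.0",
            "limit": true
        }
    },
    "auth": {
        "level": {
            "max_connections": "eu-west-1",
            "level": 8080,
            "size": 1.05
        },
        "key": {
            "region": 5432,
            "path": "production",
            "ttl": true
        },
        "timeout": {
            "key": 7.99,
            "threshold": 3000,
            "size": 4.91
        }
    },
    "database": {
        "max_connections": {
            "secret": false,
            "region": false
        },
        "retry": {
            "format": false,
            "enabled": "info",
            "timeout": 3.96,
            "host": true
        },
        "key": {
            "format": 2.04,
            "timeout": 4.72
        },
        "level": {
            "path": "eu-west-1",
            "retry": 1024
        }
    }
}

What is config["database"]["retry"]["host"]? True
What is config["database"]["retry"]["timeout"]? 3.96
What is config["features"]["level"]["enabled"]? True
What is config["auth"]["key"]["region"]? 5432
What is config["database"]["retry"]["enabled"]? "info"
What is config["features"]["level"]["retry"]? True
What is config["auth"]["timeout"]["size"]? 4.91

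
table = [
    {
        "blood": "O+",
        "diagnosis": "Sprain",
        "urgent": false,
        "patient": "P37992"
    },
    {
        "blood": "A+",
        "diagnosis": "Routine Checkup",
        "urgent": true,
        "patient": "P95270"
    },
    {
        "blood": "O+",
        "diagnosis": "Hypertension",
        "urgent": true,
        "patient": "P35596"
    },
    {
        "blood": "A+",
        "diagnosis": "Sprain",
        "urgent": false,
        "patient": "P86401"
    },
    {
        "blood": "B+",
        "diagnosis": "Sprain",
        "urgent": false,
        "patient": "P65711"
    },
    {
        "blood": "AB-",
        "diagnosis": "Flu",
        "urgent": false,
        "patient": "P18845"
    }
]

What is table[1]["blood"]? "A+"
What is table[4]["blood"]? "B+"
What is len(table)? 6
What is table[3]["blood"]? "A+"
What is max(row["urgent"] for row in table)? True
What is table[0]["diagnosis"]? "Sprain"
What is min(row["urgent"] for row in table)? False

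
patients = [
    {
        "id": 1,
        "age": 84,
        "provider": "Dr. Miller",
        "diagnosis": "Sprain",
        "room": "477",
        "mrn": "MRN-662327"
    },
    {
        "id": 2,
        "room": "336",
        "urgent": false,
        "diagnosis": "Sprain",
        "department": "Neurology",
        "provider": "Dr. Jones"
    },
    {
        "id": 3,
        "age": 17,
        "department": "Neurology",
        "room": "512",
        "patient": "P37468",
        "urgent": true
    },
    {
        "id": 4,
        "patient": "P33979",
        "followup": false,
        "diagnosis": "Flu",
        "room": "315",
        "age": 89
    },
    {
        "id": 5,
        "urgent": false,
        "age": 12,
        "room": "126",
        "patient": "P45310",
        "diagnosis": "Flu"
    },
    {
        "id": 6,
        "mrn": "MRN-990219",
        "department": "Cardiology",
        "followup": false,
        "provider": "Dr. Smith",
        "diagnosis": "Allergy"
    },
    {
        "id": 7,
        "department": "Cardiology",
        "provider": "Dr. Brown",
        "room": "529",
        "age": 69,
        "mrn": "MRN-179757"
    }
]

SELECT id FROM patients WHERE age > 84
[4]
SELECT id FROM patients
[1, 2, 3, 4, 5, 6, 7]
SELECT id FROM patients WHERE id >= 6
[6, 7]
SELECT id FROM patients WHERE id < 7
[1, 2, 3, 4, 5, 6]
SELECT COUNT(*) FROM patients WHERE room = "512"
1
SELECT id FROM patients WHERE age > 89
[]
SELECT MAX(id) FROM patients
7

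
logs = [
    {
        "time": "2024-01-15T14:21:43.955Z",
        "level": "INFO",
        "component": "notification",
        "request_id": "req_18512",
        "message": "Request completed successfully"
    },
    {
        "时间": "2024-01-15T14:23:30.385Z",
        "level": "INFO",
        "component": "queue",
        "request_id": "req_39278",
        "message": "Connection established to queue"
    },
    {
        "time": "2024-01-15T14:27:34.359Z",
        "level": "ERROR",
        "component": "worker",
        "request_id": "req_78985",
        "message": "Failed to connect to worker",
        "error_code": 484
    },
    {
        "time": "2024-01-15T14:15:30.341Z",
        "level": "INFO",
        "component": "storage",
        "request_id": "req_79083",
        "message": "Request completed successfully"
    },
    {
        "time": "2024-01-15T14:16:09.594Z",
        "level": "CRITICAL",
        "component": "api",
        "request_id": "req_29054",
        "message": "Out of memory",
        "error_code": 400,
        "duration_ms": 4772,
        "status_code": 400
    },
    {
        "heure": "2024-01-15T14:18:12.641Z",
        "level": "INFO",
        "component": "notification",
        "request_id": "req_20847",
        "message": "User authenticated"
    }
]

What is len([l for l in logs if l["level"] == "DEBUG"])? 0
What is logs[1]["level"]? "INFO"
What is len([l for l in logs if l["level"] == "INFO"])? 4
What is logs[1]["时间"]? "2024-01-15T14:23:30.385Z"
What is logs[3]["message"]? "Request completed successfully"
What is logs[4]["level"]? "CRITICAL"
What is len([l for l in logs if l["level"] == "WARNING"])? 0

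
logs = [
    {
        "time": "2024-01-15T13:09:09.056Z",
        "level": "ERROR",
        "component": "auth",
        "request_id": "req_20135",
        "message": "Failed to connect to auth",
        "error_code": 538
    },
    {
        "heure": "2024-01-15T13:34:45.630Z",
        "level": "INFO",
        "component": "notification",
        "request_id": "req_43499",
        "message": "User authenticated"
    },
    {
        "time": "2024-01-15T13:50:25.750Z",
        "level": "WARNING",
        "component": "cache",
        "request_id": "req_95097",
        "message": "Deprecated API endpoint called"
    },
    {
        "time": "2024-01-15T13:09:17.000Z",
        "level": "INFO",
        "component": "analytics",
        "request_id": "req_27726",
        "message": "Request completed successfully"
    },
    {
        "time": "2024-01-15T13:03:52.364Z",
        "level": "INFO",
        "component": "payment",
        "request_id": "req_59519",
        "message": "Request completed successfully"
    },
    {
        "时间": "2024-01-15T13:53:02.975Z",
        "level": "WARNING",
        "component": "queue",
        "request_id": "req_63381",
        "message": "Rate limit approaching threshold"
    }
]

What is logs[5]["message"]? "Rate limit approaching threshold"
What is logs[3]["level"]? "INFO"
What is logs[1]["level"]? "INFO"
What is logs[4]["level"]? "INFO"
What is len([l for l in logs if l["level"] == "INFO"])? 3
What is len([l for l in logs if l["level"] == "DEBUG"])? 0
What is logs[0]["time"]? "2024-01-15T13:09:09.056Z"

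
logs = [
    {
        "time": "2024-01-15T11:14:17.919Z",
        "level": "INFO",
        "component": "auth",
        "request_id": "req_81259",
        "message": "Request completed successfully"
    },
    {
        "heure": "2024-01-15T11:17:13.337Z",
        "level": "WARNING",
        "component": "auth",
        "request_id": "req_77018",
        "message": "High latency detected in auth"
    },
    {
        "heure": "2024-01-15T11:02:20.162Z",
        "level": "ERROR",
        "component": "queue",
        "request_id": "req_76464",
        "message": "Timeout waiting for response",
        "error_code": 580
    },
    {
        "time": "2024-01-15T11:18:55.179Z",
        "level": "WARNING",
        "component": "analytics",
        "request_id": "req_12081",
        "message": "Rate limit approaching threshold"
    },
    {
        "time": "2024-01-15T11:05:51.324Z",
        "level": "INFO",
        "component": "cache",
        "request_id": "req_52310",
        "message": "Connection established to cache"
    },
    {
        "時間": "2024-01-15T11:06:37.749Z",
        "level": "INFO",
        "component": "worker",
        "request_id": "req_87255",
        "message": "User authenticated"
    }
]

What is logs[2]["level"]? "ERROR"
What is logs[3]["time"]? "2024-01-15T11:18:55.179Z"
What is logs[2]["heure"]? "2024-01-15T11:02:20.162Z"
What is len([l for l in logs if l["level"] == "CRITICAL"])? 0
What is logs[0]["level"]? "INFO"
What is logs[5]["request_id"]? "req_87255"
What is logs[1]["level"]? "WARNING"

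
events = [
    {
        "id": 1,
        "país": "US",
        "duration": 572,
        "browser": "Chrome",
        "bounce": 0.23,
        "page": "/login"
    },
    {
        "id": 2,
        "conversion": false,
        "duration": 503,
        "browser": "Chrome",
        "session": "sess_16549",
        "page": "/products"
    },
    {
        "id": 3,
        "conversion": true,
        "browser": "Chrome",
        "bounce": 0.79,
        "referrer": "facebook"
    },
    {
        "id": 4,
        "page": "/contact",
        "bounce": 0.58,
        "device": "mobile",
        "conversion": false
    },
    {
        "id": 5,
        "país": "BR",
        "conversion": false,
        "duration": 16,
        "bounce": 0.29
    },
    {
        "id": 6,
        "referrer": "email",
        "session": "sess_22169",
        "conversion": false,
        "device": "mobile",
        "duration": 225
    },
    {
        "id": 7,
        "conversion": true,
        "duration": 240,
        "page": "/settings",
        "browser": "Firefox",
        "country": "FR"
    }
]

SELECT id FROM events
[1, 2, 3, 4, 5, 6, 7]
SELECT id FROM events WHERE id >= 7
[7]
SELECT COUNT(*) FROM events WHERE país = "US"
1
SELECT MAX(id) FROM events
7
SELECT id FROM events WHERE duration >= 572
[1]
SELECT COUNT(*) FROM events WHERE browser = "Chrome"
3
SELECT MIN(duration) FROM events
16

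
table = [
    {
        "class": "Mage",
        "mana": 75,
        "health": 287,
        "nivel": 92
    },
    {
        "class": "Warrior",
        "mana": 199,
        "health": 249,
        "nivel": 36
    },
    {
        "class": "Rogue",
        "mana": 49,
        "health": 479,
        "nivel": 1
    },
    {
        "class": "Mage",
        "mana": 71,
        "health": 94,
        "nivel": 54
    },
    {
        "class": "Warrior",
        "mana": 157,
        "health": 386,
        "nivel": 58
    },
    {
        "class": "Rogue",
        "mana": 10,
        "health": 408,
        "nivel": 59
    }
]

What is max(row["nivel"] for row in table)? 92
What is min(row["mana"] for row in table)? 10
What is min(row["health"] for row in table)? 94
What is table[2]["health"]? 479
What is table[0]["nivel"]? 92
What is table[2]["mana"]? 49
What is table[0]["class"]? "Mage"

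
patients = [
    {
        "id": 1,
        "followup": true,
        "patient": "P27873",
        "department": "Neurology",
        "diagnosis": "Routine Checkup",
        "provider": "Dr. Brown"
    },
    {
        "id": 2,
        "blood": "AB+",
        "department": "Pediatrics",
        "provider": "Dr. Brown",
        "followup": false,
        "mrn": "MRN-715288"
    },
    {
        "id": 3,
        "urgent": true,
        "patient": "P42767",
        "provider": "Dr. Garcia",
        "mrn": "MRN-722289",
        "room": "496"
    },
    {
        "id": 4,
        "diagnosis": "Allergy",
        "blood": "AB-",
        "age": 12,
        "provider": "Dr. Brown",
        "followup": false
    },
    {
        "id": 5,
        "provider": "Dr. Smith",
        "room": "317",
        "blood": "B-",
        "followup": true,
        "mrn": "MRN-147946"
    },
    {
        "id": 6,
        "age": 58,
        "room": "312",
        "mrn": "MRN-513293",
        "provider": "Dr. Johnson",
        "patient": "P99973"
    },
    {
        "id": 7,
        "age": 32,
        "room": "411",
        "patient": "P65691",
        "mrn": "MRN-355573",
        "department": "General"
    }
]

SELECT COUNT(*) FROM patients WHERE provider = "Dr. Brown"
3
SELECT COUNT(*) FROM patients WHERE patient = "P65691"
1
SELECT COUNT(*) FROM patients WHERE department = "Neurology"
1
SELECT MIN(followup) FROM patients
False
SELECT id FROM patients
[1, 2, 3, 4, 5, 6, 7]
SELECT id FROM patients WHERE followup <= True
[1, 2, 4, 5]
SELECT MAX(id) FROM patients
7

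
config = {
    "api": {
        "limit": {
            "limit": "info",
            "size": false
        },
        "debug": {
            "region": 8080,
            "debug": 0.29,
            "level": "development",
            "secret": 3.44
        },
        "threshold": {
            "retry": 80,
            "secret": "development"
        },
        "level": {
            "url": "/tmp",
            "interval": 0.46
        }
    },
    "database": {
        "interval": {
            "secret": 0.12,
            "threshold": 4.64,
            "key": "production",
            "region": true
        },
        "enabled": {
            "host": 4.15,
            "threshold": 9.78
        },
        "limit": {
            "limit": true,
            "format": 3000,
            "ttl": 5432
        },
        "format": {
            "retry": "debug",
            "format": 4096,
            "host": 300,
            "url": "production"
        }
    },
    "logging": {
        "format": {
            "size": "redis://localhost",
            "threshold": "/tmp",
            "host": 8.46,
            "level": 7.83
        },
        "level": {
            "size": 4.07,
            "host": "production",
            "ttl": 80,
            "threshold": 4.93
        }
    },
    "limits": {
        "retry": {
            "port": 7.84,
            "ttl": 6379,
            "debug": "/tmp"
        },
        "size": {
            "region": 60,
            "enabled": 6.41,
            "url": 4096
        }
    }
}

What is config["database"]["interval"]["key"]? "production"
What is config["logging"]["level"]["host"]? "production"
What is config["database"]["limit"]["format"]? 3000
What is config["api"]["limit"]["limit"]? "info"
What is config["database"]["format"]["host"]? 300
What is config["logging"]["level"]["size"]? 4.07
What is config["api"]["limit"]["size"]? False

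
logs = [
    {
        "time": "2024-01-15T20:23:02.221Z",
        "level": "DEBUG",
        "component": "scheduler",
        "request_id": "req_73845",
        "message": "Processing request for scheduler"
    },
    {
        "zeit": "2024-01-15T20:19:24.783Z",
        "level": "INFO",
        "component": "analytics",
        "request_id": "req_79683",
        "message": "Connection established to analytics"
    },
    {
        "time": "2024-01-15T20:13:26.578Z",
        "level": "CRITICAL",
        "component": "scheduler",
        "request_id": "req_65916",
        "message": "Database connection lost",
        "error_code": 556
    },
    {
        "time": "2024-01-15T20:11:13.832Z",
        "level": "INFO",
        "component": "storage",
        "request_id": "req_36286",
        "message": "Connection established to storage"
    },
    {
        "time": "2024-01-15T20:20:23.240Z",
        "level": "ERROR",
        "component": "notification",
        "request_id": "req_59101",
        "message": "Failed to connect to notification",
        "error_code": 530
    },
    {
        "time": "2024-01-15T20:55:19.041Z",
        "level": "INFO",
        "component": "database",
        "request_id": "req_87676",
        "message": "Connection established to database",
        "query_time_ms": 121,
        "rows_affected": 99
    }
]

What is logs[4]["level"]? "ERROR"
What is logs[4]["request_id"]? "req_59101"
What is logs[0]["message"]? "Processing request for scheduler"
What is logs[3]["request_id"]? "req_36286"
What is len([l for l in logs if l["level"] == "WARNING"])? 0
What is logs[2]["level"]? "CRITICAL"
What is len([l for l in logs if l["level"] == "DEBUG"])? 1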